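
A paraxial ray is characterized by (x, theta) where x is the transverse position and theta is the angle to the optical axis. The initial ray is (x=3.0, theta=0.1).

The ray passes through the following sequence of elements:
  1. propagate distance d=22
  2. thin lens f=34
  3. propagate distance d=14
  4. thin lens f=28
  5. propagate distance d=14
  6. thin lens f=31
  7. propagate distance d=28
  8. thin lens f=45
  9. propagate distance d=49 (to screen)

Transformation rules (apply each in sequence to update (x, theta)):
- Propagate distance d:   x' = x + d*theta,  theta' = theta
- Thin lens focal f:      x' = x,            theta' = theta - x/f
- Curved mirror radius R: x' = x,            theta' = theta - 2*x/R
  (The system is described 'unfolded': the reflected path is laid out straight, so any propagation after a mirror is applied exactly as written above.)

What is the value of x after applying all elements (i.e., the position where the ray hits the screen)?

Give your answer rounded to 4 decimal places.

Initial: x=3.0000 theta=0.1000
After 1 (propagate distance d=22): x=5.2000 theta=0.1000
After 2 (thin lens f=34): x=5.2000 theta=-9/170 (≈-0.0529)
After 3 (propagate distance d=14): x=379/85 (≈4.4588) theta=-9/170 (≈-0.0529)
After 4 (thin lens f=28): x=379/85 (≈4.4588) theta=-101/476 (≈-0.2122)
After 5 (propagate distance d=14): x=253/170 (≈1.4882) theta=-101/476 (≈-0.2122)
After 6 (thin lens f=31): x=253/170 (≈1.4882) theta=-19197/73780 (≈-0.2602)
After 7 (propagate distance d=28): x=-30551/5270 (≈-5.7972) theta=-19197/73780 (≈-0.2602)
After 8 (thin lens f=45): x=-30551/5270 (≈-5.7972) theta=-436151/3320100 (≈-0.1314)
After 9 (propagate distance d=49 (to screen)): x=-5802647/474300 (≈-12.2341) theta=-436151/3320100 (≈-0.1314)
Rounded to 4 decimal places: x = -12.2341

Answer: -12.2341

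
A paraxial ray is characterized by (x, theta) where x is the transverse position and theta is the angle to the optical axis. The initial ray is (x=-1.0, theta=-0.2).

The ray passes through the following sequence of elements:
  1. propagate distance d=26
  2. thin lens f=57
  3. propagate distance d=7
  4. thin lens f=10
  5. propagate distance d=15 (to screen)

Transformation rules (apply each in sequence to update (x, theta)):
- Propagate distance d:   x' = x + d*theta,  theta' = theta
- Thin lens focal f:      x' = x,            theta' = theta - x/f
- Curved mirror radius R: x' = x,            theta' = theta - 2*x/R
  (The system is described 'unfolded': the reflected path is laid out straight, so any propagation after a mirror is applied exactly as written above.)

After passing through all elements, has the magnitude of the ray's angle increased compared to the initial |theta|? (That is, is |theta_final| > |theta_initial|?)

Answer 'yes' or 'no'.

Answer: yes

Derivation:
Initial: x=-1.0000 theta=-0.2000
After 1 (propagate distance d=26): x=-6.2000 theta=-0.2000
After 2 (thin lens f=57): x=-6.2000 theta=-26/285 (≈-0.0912)
After 3 (propagate distance d=7): x=-1949/285 (≈-6.8386) theta=-26/285 (≈-0.0912)
After 4 (thin lens f=10): x=-1949/285 (≈-6.8386) theta=563/950 (≈0.5926)
After 5 (propagate distance d=15 (to screen)): x=1169/570 (≈2.0509) theta=563/950 (≈0.5926)
|theta_initial|=0.2000 |theta_final|=563/950 (≈0.5926) -> increased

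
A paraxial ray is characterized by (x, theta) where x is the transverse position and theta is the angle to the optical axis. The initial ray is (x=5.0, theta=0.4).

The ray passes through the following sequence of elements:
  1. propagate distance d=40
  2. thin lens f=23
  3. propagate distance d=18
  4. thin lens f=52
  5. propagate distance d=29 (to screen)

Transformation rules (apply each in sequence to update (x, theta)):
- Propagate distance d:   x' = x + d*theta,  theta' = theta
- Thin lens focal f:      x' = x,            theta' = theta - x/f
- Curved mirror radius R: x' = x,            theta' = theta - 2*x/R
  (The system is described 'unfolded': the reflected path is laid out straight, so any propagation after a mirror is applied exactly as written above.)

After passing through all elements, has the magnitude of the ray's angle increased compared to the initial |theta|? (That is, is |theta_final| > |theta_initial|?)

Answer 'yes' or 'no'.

Initial: x=5.0000 theta=0.4000
After 1 (propagate distance d=40): x=21.0000 theta=0.4000
After 2 (thin lens f=23): x=21.0000 theta=-59/115 (≈-0.5130)
After 3 (propagate distance d=18): x=1353/115 (≈11.7652) theta=-59/115 (≈-0.5130)
After 4 (thin lens f=52): x=1353/115 (≈11.7652) theta=-4421/5980 (≈-0.7393)
After 5 (propagate distance d=29 (to screen)): x=-57853/5980 (≈-9.6744) theta=-4421/5980 (≈-0.7393)
|theta_initial|=0.4000 |theta_final|=4421/5980 (≈0.7393) -> increased

Answer: yes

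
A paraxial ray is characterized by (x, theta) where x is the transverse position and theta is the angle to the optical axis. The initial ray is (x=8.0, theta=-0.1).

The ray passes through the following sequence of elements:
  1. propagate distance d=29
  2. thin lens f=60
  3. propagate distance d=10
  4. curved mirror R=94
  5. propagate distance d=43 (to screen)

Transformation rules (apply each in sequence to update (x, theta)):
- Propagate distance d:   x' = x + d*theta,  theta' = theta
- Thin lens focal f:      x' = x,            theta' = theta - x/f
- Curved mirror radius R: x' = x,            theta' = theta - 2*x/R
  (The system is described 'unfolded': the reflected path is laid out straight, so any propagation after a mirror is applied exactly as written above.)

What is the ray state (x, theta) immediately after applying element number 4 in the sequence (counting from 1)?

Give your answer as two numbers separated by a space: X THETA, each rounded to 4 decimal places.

Initial: x=8.0000 theta=-0.1000
After 1 (propagate distance d=29): x=5.1000 theta=-0.1000
After 2 (thin lens f=60): x=5.1000 theta=-0.1850
After 3 (propagate distance d=10): x=3.2500 theta=-0.1850
After 4 (curved mirror R=94): x=3.2500 theta=-2389/9400 (≈-0.2541)
Rounded to 4 decimal places: x = 3.2500, theta = -0.2541

Answer: 3.2500 -0.2541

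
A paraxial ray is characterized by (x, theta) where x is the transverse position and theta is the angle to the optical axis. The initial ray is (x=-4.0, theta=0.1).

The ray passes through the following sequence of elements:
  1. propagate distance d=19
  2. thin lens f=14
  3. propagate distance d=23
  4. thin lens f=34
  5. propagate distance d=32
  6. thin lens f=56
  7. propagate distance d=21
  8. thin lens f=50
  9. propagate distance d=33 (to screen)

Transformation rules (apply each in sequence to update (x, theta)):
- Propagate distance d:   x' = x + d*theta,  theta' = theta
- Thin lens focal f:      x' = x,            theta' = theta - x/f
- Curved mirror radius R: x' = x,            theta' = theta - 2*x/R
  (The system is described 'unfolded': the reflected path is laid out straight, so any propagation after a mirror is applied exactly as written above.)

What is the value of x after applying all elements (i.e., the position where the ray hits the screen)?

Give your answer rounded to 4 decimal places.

Initial: x=-4.0000 theta=0.1000
After 1 (propagate distance d=19): x=-2.1000 theta=0.1000
After 2 (thin lens f=14): x=-2.1000 theta=0.2500
After 3 (propagate distance d=23): x=3.6500 theta=0.2500
After 4 (thin lens f=34): x=3.6500 theta=97/680 (≈0.1426)
After 5 (propagate distance d=32): x=2793/340 (≈8.2147) theta=97/680 (≈0.1426)
After 6 (thin lens f=56): x=2793/340 (≈8.2147) theta=-11/2720 (≈-0.0040)
After 7 (propagate distance d=21): x=22113/2720 (≈8.1298) theta=-11/2720 (≈-0.0040)
After 8 (thin lens f=50): x=22113/2720 (≈8.1298) theta=-22663/136000 (≈-0.1666)
After 9 (propagate distance d=33 (to screen)): x=357771/136000 (≈2.6307) theta=-22663/136000 (≈-0.1666)
Rounded to 4 decimal places: x = 2.6307

Answer: 2.6307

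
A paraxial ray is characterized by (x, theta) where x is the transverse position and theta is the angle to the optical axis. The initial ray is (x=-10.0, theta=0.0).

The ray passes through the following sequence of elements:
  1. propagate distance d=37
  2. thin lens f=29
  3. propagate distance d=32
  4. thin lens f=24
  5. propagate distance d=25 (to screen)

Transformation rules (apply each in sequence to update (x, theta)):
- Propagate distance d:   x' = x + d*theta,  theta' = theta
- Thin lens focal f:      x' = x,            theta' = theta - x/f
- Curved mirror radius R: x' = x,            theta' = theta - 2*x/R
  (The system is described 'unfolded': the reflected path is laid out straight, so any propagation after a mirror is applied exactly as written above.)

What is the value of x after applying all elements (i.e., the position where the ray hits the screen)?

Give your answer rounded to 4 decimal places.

Initial: x=-10.0000 theta=0.0000
After 1 (propagate distance d=37): x=-10.0000 theta=0.0000
After 2 (thin lens f=29): x=-10.0000 theta=10/29 (≈0.3448)
After 3 (propagate distance d=32): x=30/29 (≈1.0345) theta=10/29 (≈0.3448)
After 4 (thin lens f=24): x=30/29 (≈1.0345) theta=35/116 (≈0.3017)
After 5 (propagate distance d=25 (to screen)): x=995/116 (≈8.5776) theta=35/116 (≈0.3017)
Rounded to 4 decimal places: x = 8.5776

Answer: 8.5776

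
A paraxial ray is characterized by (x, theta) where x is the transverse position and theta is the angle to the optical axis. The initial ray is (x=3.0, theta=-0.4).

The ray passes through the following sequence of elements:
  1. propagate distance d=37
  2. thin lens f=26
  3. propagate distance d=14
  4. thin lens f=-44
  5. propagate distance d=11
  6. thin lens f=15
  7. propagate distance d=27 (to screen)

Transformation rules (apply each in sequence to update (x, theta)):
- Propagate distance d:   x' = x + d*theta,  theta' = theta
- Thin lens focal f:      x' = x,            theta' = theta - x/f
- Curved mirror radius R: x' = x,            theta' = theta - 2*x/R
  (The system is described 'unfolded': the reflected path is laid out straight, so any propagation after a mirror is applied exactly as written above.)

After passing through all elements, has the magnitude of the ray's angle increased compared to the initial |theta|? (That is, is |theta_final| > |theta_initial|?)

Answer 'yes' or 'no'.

Answer: yes

Derivation:
Initial: x=3.0000 theta=-0.4000
After 1 (propagate distance d=37): x=-11.8000 theta=-0.4000
After 2 (thin lens f=26): x=-11.8000 theta=7/130 (≈0.0538)
After 3 (propagate distance d=14): x=-718/65 (≈-11.0462) theta=7/130 (≈0.0538)
After 4 (thin lens f=-44): x=-718/65 (≈-11.0462) theta=-141/715 (≈-0.1972)
After 5 (propagate distance d=11): x=-859/65 (≈-13.2154) theta=-141/715 (≈-0.1972)
After 6 (thin lens f=15): x=-859/65 (≈-13.2154) theta=7334/10725 (≈0.6838)
After 7 (propagate distance d=27 (to screen)): x=18761/3575 (≈5.2478) theta=7334/10725 (≈0.6838)
|theta_initial|=0.4000 |theta_final|=7334/10725 (≈0.6838) -> increased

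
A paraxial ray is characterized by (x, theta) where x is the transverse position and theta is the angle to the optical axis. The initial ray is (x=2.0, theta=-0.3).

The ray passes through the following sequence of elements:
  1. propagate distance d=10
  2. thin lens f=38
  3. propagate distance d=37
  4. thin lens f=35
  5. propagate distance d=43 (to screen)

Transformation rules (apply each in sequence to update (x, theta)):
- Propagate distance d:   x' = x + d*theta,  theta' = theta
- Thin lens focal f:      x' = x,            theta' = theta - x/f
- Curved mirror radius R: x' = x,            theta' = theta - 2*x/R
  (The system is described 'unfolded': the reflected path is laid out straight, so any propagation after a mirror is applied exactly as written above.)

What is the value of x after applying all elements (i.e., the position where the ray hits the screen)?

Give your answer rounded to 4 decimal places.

Answer: -9.2253

Derivation:
Initial: x=2.0000 theta=-0.3000
After 1 (propagate distance d=10): x=-1.0000 theta=-0.3000
After 2 (thin lens f=38): x=-1.0000 theta=-26/95 (≈-0.2737)
After 3 (propagate distance d=37): x=-1057/95 (≈-11.1263) theta=-26/95 (≈-0.2737)
After 4 (thin lens f=35): x=-1057/95 (≈-11.1263) theta=21/475 (≈0.0442)
After 5 (propagate distance d=43 (to screen)): x=-4382/475 (≈-9.2253) theta=21/475 (≈0.0442)
Rounded to 4 decimal places: x = -9.2253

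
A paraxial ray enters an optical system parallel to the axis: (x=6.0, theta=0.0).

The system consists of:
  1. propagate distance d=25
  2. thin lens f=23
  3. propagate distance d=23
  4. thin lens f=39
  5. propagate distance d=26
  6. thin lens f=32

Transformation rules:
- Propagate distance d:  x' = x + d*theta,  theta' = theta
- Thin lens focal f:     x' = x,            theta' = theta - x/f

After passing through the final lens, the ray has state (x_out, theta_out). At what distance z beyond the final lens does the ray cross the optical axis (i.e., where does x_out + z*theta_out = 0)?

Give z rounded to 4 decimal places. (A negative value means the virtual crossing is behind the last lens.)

Initial: x=6.0000 theta=0.0000
After 1 (propagate distance d=25): x=6.0000 theta=0.0000
After 2 (thin lens f=23): x=6.0000 theta=-6/23 (≈-0.2609)
After 3 (propagate distance d=23): x=0.0000 theta=-6/23 (≈-0.2609)
After 4 (thin lens f=39): x=0.0000 theta=-6/23 (≈-0.2609)
After 5 (propagate distance d=26): x=-156/23 (≈-6.7826) theta=-6/23 (≈-0.2609)
After 6 (thin lens f=32): x=-156/23 (≈-6.7826) theta=-9/184 (≈-0.0489)
z_focus = -x_out/theta_out = -(-156/23)/(-9/184) = -416/3 ≈ -138.6667
Rounded to 4 decimal places: z = -138.6667

Answer: -138.6667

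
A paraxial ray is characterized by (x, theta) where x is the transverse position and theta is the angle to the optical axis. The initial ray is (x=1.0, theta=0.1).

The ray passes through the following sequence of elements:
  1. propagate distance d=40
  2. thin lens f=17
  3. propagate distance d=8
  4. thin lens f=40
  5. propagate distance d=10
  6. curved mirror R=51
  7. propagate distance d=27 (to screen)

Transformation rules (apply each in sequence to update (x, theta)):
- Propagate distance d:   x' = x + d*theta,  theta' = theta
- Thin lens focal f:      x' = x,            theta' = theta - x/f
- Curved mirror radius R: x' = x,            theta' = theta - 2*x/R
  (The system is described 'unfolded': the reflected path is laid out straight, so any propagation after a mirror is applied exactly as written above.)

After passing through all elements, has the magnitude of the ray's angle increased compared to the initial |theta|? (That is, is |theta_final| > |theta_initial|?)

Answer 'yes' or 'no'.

Answer: yes

Derivation:
Initial: x=1.0000 theta=0.1000
After 1 (propagate distance d=40): x=5.0000 theta=0.1000
After 2 (thin lens f=17): x=5.0000 theta=-33/170 (≈-0.1941)
After 3 (propagate distance d=8): x=293/85 (≈3.4471) theta=-33/170 (≈-0.1941)
After 4 (thin lens f=40): x=293/85 (≈3.4471) theta=-953/3400 (≈-0.2803)
After 5 (propagate distance d=10): x=219/340 (≈0.6441) theta=-953/3400 (≈-0.2803)
After 6 (curved mirror R=51): x=219/340 (≈0.6441) theta=-17661/57800 (≈-0.3056)
After 7 (propagate distance d=27 (to screen)): x=-439617/57800 (≈-7.6058) theta=-17661/57800 (≈-0.3056)
|theta_initial|=0.1000 |theta_final|=17661/57800 (≈0.3056) -> increased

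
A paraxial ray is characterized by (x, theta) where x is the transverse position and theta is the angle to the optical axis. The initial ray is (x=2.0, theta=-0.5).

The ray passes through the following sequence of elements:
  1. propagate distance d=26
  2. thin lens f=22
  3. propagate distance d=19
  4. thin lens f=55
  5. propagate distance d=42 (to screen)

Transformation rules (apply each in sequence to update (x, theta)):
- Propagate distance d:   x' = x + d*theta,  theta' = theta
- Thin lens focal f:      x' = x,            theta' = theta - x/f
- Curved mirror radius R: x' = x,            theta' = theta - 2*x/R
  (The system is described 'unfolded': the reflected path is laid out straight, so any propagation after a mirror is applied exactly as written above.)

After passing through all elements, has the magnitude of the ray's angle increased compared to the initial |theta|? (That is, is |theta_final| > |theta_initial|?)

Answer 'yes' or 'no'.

Initial: x=2.0000 theta=-0.5000
After 1 (propagate distance d=26): x=-11.0000 theta=-0.5000
After 2 (thin lens f=22): x=-11.0000 theta=0.0000
After 3 (propagate distance d=19): x=-11.0000 theta=0.0000
After 4 (thin lens f=55): x=-11.0000 theta=0.2000
After 5 (propagate distance d=42 (to screen)): x=-2.6000 theta=0.2000
|theta_initial|=0.5000 |theta_final|=0.2000 -> not increased

Answer: no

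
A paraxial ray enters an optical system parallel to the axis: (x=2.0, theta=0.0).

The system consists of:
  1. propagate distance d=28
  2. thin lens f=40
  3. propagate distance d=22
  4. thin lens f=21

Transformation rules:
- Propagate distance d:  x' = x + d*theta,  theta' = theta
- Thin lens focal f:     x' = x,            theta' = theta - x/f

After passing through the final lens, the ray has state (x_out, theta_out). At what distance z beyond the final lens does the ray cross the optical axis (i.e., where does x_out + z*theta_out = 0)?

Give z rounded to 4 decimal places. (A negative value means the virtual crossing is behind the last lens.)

Initial: x=2.0000 theta=0.0000
After 1 (propagate distance d=28): x=2.0000 theta=0.0000
After 2 (thin lens f=40): x=2.0000 theta=-0.0500
After 3 (propagate distance d=22): x=0.9000 theta=-0.0500
After 4 (thin lens f=21): x=0.9000 theta=-13/140 (≈-0.0929)
z_focus = -x_out/theta_out = -(0.9000)/(-13/140) = 126/13 ≈ 9.6923
Rounded to 4 decimal places: z = 9.6923

Answer: 9.6923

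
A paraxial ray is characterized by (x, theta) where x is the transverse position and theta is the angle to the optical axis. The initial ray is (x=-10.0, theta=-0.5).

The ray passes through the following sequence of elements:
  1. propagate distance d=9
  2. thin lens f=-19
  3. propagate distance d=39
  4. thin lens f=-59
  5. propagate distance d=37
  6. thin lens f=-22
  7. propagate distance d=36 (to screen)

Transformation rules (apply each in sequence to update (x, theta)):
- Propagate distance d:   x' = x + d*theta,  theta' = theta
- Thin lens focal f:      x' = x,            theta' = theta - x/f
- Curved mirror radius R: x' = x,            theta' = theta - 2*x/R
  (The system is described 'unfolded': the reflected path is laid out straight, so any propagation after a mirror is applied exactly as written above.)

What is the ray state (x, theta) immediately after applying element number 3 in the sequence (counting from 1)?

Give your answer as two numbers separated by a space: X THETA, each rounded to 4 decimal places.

Initial: x=-10.0000 theta=-0.5000
After 1 (propagate distance d=9): x=-14.5000 theta=-0.5000
After 2 (thin lens f=-19): x=-14.5000 theta=-24/19 (≈-1.2632)
After 3 (propagate distance d=39): x=-2423/38 (≈-63.7632) theta=-24/19 (≈-1.2632)
Rounded to 4 decimal places: x = -63.7632, theta = -1.2632

Answer: -63.7632 -1.2632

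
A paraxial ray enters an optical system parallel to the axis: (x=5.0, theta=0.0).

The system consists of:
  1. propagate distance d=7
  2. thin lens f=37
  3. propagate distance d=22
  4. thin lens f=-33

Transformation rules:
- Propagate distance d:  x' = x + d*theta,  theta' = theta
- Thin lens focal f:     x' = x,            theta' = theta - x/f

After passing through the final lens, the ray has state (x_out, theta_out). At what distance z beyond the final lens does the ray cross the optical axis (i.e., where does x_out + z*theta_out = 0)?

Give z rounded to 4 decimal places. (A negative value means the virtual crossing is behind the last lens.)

Answer: 27.5000

Derivation:
Initial: x=5.0000 theta=0.0000
After 1 (propagate distance d=7): x=5.0000 theta=0.0000
After 2 (thin lens f=37): x=5.0000 theta=-5/37 (≈-0.1351)
After 3 (propagate distance d=22): x=75/37 (≈2.0270) theta=-5/37 (≈-0.1351)
After 4 (thin lens f=-33): x=75/37 (≈2.0270) theta=-30/407 (≈-0.0737)
z_focus = -x_out/theta_out = -(75/37)/(-30/407) = 27.5000
Rounded to 4 decimal places: z = 27.5000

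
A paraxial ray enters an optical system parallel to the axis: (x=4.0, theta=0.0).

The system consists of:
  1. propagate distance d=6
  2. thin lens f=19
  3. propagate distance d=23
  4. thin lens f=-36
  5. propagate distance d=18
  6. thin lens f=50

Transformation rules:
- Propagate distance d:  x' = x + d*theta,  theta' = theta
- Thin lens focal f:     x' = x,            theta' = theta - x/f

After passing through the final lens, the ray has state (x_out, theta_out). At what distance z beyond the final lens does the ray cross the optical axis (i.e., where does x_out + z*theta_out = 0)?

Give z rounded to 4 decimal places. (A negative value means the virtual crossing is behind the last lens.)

Answer: -38.0282

Derivation:
Initial: x=4.0000 theta=0.0000
After 1 (propagate distance d=6): x=4.0000 theta=0.0000
After 2 (thin lens f=19): x=4.0000 theta=-4/19 (≈-0.2105)
After 3 (propagate distance d=23): x=-16/19 (≈-0.8421) theta=-4/19 (≈-0.2105)
After 4 (thin lens f=-36): x=-16/19 (≈-0.8421) theta=-40/171 (≈-0.2339)
After 5 (propagate distance d=18): x=-96/19 (≈-5.0526) theta=-40/171 (≈-0.2339)
After 6 (thin lens f=50): x=-96/19 (≈-5.0526) theta=-568/4275 (≈-0.1329)
z_focus = -x_out/theta_out = -(-96/19)/(-568/4275) = -2700/71 ≈ -38.0282
Rounded to 4 decimal places: z = -38.0282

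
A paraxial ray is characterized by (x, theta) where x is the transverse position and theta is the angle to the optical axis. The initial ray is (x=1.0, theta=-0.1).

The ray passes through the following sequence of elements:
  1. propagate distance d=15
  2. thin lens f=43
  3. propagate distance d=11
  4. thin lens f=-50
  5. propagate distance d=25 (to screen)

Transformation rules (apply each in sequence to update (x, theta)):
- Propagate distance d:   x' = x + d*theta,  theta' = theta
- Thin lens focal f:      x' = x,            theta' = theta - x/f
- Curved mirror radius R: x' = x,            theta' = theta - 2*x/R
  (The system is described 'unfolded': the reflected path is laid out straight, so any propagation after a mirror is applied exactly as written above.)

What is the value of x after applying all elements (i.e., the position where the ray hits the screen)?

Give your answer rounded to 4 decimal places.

Answer: -4.4174

Derivation:
Initial: x=1.0000 theta=-0.1000
After 1 (propagate distance d=15): x=-0.5000 theta=-0.1000
After 2 (thin lens f=43): x=-0.5000 theta=-19/215 (≈-0.0884)
After 3 (propagate distance d=11): x=-633/430 (≈-1.4721) theta=-19/215 (≈-0.0884)
After 4 (thin lens f=-50): x=-633/430 (≈-1.4721) theta=-2533/21500 (≈-0.1178)
After 5 (propagate distance d=25 (to screen)): x=-3799/860 (≈-4.4174) theta=-2533/21500 (≈-0.1178)
Rounded to 4 decimal places: x = -4.4174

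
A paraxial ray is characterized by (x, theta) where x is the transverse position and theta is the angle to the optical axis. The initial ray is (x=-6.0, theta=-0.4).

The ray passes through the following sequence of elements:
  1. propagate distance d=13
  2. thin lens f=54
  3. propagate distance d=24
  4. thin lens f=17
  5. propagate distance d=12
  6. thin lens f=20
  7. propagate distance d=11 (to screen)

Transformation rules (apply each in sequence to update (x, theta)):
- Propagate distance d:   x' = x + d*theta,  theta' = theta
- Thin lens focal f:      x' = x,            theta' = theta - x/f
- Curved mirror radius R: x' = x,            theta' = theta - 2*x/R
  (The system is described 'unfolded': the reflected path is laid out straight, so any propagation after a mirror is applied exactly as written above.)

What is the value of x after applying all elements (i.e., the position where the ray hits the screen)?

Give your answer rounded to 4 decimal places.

Answer: 4.9853

Derivation:
Initial: x=-6.0000 theta=-0.4000
After 1 (propagate distance d=13): x=-11.2000 theta=-0.4000
After 2 (thin lens f=54): x=-11.2000 theta=-26/135 (≈-0.1926)
After 3 (propagate distance d=24): x=-712/45 (≈-15.8222) theta=-26/135 (≈-0.1926)
After 4 (thin lens f=17): x=-712/45 (≈-15.8222) theta=1694/2295 (≈0.7381)
After 5 (propagate distance d=12): x=-592/85 (≈-6.9647) theta=1694/2295 (≈0.7381)
After 6 (thin lens f=20): x=-592/85 (≈-6.9647) theta=12466/11475 (≈1.0864)
After 7 (propagate distance d=11 (to screen)): x=57206/11475 (≈4.9853) theta=12466/11475 (≈1.0864)
Rounded to 4 decimal places: x = 4.9853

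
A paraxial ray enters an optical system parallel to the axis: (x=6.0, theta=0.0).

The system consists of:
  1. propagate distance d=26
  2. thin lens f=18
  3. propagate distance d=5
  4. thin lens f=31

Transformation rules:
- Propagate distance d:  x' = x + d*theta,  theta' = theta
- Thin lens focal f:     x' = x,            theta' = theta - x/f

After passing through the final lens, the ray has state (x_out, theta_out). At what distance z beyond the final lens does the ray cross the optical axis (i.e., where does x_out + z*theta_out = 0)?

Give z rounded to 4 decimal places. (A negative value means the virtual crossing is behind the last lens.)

Answer: 9.1591

Derivation:
Initial: x=6.0000 theta=0.0000
After 1 (propagate distance d=26): x=6.0000 theta=0.0000
After 2 (thin lens f=18): x=6.0000 theta=-1/3 (≈-0.3333)
After 3 (propagate distance d=5): x=13/3 (≈4.3333) theta=-1/3 (≈-0.3333)
After 4 (thin lens f=31): x=13/3 (≈4.3333) theta=-44/93 (≈-0.4731)
z_focus = -x_out/theta_out = -(13/3)/(-44/93) = 403/44 ≈ 9.1591
Rounded to 4 decimal places: z = 9.1591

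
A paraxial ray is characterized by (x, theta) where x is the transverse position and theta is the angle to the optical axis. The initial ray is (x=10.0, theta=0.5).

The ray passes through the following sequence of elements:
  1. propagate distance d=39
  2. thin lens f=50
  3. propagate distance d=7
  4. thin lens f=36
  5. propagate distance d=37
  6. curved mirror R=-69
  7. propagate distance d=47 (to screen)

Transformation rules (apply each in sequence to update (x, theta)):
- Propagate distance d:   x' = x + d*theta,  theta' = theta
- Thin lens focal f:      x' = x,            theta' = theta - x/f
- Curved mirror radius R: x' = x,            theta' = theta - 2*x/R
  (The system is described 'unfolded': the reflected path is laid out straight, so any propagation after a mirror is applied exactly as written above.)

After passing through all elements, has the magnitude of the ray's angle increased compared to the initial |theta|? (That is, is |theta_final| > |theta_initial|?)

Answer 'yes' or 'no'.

Answer: yes

Derivation:
Initial: x=10.0000 theta=0.5000
After 1 (propagate distance d=39): x=29.5000 theta=0.5000
After 2 (thin lens f=50): x=29.5000 theta=-0.0900
After 3 (propagate distance d=7): x=28.8700 theta=-0.0900
After 4 (thin lens f=36): x=28.8700 theta=-3211/3600 (≈-0.8919)
After 5 (propagate distance d=37): x=-595/144 (≈-4.1319) theta=-3211/3600 (≈-0.8919)
After 6 (curved mirror R=-69): x=-595/144 (≈-4.1319) theta=-251309/248400 (≈-1.0117)
After 7 (propagate distance d=47 (to screen)): x=-6418949/124200 (≈-51.6824) theta=-251309/248400 (≈-1.0117)
|theta_initial|=0.5000 |theta_final|=251309/248400 (≈1.0117) -> increased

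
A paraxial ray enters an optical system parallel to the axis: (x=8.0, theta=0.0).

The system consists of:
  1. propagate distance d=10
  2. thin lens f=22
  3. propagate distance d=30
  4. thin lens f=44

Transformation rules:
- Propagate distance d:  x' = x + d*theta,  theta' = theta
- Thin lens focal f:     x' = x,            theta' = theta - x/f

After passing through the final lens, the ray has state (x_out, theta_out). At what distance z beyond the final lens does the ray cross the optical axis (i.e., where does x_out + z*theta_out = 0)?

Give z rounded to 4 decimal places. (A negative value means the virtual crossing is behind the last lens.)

Initial: x=8.0000 theta=0.0000
After 1 (propagate distance d=10): x=8.0000 theta=0.0000
After 2 (thin lens f=22): x=8.0000 theta=-4/11 (≈-0.3636)
After 3 (propagate distance d=30): x=-32/11 (≈-2.9091) theta=-4/11 (≈-0.3636)
After 4 (thin lens f=44): x=-32/11 (≈-2.9091) theta=-36/121 (≈-0.2975)
z_focus = -x_out/theta_out = -(-32/11)/(-36/121) = -88/9 ≈ -9.7778
Rounded to 4 decimal places: z = -9.7778

Answer: -9.7778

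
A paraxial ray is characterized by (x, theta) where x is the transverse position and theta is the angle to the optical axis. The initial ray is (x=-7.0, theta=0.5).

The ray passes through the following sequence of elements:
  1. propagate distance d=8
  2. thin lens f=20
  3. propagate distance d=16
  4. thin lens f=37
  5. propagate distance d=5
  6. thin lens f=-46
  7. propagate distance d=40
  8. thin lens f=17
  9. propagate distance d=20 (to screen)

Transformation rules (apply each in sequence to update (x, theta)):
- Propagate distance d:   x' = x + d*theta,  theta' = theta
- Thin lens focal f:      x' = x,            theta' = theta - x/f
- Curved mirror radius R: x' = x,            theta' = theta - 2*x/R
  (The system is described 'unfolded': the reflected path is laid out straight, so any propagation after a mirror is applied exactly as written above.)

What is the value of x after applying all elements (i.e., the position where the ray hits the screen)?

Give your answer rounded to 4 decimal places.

Initial: x=-7.0000 theta=0.5000
After 1 (propagate distance d=8): x=-3.0000 theta=0.5000
After 2 (thin lens f=20): x=-3.0000 theta=0.6500
After 3 (propagate distance d=16): x=7.4000 theta=0.6500
After 4 (thin lens f=37): x=7.4000 theta=0.4500
After 5 (propagate distance d=5): x=9.6500 theta=0.4500
After 6 (thin lens f=-46): x=9.6500 theta=607/920 (≈0.6598)
After 7 (propagate distance d=40): x=16579/460 (≈36.0413) theta=607/920 (≈0.6598)
After 8 (thin lens f=17): x=16579/460 (≈36.0413) theta=-993/680 (≈-1.4603)
After 9 (propagate distance d=20 (to screen)): x=53453/7820 (≈6.8354) theta=-993/680 (≈-1.4603)
Rounded to 4 decimal places: x = 6.8354

Answer: 6.8354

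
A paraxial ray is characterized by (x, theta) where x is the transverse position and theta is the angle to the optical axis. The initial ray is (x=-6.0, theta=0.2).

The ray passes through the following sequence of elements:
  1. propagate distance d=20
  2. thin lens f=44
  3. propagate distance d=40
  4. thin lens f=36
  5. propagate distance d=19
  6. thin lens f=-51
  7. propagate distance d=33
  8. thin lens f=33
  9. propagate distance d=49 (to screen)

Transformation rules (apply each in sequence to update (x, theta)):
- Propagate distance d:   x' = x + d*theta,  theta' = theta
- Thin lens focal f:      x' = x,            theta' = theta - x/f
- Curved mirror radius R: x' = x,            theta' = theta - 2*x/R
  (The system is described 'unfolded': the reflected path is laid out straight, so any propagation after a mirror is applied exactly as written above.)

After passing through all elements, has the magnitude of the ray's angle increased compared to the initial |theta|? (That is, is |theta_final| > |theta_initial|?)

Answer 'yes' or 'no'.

Answer: yes

Derivation:
Initial: x=-6.0000 theta=0.2000
After 1 (propagate distance d=20): x=-2.0000 theta=0.2000
After 2 (thin lens f=44): x=-2.0000 theta=27/110 (≈0.2455)
After 3 (propagate distance d=40): x=86/11 (≈7.8182) theta=27/110 (≈0.2455)
After 4 (thin lens f=36): x=86/11 (≈7.8182) theta=14/495 (≈0.0283)
After 5 (propagate distance d=19): x=376/45 (≈8.3556) theta=14/495 (≈0.0283)
After 6 (thin lens f=-51): x=376/45 (≈8.3556) theta=970/5049 (≈0.1921)
After 7 (propagate distance d=33): x=11242/765 (≈14.6954) theta=970/5049 (≈0.1921)
After 8 (thin lens f=33): x=11242/765 (≈14.6954) theta=-376/1485 (≈-0.2532)
After 9 (propagate distance d=49 (to screen)): x=57778/25245 (≈2.2887) theta=-376/1485 (≈-0.2532)
|theta_initial|=0.2000 |theta_final|=376/1485 (≈0.2532) -> increased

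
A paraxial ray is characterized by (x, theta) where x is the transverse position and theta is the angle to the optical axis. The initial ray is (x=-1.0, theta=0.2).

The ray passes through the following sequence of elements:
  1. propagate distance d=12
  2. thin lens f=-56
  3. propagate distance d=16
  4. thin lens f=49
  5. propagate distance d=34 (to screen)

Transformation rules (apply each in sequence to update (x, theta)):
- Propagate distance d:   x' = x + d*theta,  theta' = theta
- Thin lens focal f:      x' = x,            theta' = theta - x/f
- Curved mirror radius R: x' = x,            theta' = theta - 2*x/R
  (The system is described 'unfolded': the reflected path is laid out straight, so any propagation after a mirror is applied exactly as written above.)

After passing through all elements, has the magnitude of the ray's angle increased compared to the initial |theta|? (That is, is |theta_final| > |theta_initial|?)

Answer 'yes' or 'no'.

Initial: x=-1.0000 theta=0.2000
After 1 (propagate distance d=12): x=1.4000 theta=0.2000
After 2 (thin lens f=-56): x=1.4000 theta=0.2250
After 3 (propagate distance d=16): x=5.0000 theta=0.2250
After 4 (thin lens f=49): x=5.0000 theta=241/1960 (≈0.1230)
After 5 (propagate distance d=34 (to screen)): x=8997/980 (≈9.1806) theta=241/1960 (≈0.1230)
|theta_initial|=0.2000 |theta_final|=241/1960 (≈0.1230) -> not increased

Answer: no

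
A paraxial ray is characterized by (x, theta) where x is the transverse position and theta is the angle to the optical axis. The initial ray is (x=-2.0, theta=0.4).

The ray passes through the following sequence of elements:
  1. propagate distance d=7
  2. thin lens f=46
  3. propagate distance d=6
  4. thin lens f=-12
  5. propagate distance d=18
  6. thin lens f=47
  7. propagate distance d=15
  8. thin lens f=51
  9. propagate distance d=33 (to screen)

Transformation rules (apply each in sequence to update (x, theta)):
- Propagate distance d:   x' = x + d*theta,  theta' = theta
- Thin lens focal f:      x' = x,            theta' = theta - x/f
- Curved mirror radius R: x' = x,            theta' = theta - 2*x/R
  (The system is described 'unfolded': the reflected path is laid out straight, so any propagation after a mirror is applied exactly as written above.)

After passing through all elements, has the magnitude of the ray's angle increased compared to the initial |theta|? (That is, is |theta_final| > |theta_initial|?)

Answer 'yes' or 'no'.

Answer: no

Derivation:
Initial: x=-2.0000 theta=0.4000
After 1 (propagate distance d=7): x=0.8000 theta=0.4000
After 2 (thin lens f=46): x=0.8000 theta=44/115 (≈0.3826)
After 3 (propagate distance d=6): x=356/115 (≈3.0957) theta=44/115 (≈0.3826)
After 4 (thin lens f=-12): x=356/115 (≈3.0957) theta=221/345 (≈0.6406)
After 5 (propagate distance d=18): x=1682/115 (≈14.6261) theta=221/345 (≈0.6406)
After 6 (thin lens f=47): x=1682/115 (≈14.6261) theta=5341/16215 (≈0.3294)
After 7 (propagate distance d=15): x=105759/5405 (≈19.5669) theta=5341/16215 (≈0.3294)
After 8 (thin lens f=51): x=105759/5405 (≈19.5669) theta=-14962/275655 (≈-0.0543)
After 9 (propagate distance d=33 (to screen)): x=1633321/91885 (≈17.7757) theta=-14962/275655 (≈-0.0543)
|theta_initial|=0.4000 |theta_final|=14962/275655 (≈0.0543) -> not increased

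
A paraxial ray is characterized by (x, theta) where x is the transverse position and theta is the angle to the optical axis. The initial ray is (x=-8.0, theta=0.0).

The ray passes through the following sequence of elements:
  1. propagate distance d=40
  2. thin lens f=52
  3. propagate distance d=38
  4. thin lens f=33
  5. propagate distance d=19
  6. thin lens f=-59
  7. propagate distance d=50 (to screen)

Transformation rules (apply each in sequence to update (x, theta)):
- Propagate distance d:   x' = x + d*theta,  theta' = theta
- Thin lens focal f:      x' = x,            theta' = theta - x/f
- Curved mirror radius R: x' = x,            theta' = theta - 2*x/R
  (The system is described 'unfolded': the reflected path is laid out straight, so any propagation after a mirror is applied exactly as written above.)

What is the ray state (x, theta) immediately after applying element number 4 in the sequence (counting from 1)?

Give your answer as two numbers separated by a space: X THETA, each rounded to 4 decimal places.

Initial: x=-8.0000 theta=0.0000
After 1 (propagate distance d=40): x=-8.0000 theta=0.0000
After 2 (thin lens f=52): x=-8.0000 theta=2/13 (≈0.1538)
After 3 (propagate distance d=38): x=-28/13 (≈-2.1538) theta=2/13 (≈0.1538)
After 4 (thin lens f=33): x=-28/13 (≈-2.1538) theta=94/429 (≈0.2191)
Rounded to 4 decimal places: x = -2.1538, theta = 0.2191

Answer: -2.1538 0.2191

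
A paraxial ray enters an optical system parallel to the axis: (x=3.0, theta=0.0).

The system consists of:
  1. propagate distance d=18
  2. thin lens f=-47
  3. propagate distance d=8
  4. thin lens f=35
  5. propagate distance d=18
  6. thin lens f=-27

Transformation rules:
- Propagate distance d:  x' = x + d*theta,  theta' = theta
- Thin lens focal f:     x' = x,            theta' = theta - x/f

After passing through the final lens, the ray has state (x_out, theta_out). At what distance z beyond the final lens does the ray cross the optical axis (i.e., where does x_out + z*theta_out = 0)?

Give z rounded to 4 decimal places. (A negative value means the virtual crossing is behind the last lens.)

Answer: -41.2244

Derivation:
Initial: x=3.0000 theta=0.0000
After 1 (propagate distance d=18): x=3.0000 theta=0.0000
After 2 (thin lens f=-47): x=3.0000 theta=3/47 (≈0.0638)
After 3 (propagate distance d=8): x=165/47 (≈3.5106) theta=3/47 (≈0.0638)
After 4 (thin lens f=35): x=165/47 (≈3.5106) theta=-12/329 (≈-0.0365)
After 5 (propagate distance d=18): x=939/329 (≈2.8541) theta=-12/329 (≈-0.0365)
After 6 (thin lens f=-27): x=939/329 (≈2.8541) theta=205/2961 (≈0.0692)
z_focus = -x_out/theta_out = -(939/329)/(205/2961) = -8451/205 ≈ -41.2244
Rounded to 4 decimal places: z = -41.2244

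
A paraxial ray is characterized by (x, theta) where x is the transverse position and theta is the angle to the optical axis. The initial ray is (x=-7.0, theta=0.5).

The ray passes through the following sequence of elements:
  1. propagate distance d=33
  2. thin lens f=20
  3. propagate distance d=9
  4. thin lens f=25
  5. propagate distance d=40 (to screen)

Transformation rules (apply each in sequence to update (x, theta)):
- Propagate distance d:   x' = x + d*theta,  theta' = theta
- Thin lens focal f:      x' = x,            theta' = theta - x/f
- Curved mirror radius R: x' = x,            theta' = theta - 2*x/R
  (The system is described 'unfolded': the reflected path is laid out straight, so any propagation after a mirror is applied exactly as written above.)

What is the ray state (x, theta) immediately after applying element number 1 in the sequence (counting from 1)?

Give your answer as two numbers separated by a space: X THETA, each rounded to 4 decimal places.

Answer: 9.5000 0.5000

Derivation:
Initial: x=-7.0000 theta=0.5000
After 1 (propagate distance d=33): x=9.5000 theta=0.5000
Rounded to 4 decimal places: x = 9.5000, theta = 0.5000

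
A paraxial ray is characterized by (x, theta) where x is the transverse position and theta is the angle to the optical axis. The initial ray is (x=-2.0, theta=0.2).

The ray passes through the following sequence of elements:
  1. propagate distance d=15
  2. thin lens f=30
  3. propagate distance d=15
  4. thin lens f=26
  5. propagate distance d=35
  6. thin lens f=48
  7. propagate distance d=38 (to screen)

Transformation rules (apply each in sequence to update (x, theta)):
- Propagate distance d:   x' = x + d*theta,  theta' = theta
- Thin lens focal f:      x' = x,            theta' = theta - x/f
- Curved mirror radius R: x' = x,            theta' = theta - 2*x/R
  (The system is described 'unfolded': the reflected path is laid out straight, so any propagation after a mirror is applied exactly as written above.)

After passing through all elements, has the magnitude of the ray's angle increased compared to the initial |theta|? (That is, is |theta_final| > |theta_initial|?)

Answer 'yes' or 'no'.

Initial: x=-2.0000 theta=0.2000
After 1 (propagate distance d=15): x=1.0000 theta=0.2000
After 2 (thin lens f=30): x=1.0000 theta=1/6 (≈0.1667)
After 3 (propagate distance d=15): x=3.5000 theta=1/6 (≈0.1667)
After 4 (thin lens f=26): x=3.5000 theta=5/156 (≈0.0321)
After 5 (propagate distance d=35): x=721/156 (≈4.6218) theta=5/156 (≈0.0321)
After 6 (thin lens f=48): x=721/156 (≈4.6218) theta=-37/576 (≈-0.0642)
After 7 (propagate distance d=38 (to screen)): x=8165/3744 (≈2.1808) theta=-37/576 (≈-0.0642)
|theta_initial|=0.2000 |theta_final|=37/576 (≈0.0642) -> not increased

Answer: no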